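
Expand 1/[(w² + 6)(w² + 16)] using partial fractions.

Coefficient matching gives A = C = 0, B = 1/(16-6) = 1/10, D = -B = -1/10
Result: (1/10)/(w² + 6) - (1/10)/(w² + 16)


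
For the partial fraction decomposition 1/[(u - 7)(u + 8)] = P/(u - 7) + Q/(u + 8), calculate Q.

Cover-up at u = -8: Q = 1/(-8 - 7) = -1/15


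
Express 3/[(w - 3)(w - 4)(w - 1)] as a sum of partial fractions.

Using cover-up method: A = -3/2, B = 1, C = 1/2
Result: (-3/2)/(w - 3) + 1/(w - 4) + (1/2)/(w - 1)


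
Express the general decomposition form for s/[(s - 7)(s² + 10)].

Linear + irreducible quadratic: A/(s - 7) + (Bs + C)/(s² + 10)


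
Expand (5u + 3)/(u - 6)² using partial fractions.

(5u + 3) = P(u - 6) + Q. At u = 6: Q = 5·6 + 3 = 33. Coeff of u: P = 5
Result: 5/(u - 6) + 33/(u - 6)²


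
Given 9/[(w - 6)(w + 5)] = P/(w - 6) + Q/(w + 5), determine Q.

Cover-up at w = -5: Q = 9/(-5 - 6) = -9/11


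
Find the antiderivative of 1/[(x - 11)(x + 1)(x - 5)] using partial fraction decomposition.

Cover-up: P = 1/72, Q = 1/72, R = -1/36. Decomposition: (1/72)/(x - 11) + (1/72)/(x + 1) - (1/36)/(x - 5). Integrate each term: (1/72) ln|(x - 11)| + (1/72) ln|(x + 1)| - (1/36) ln|(x - 5)| + C


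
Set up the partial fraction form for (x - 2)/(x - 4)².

Repeated linear factor: A/(x - 4) + B/(x - 4)²


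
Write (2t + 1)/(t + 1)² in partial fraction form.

(2t + 1) = P(t + 1) + Q. At t = -1: Q = 2·(-1) + 1 = -1. Coeff of t: P = 2
Result: 2/(t + 1) - 1/(t + 1)²


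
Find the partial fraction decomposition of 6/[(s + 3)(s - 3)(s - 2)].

Using cover-up method: A = 1/5, B = 1, C = -6/5
Result: (1/5)/(s + 3) + 1/(s - 3) - (6/5)/(s - 2)


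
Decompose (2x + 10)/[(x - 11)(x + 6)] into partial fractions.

At x=11: A = (2·11 + 10)/(11 + 6) = 32/17. At x=-6: B = (2·(-6) + 10)/(-6 - 11) = 2/17
Result: (32/17)/(x - 11) + (2/17)/(x + 6)


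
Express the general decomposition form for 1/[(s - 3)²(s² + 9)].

Repeated linear + quadratic: A/(s - 3) + B/(s - 3)² + (Cs + D)/(s² + 9)


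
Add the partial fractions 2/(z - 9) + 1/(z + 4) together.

Common denominator (z - 9)(z + 4). Numerator: 2(z + 4) + 1(z - 9) = (2z + 8) + (z - 9) = 3z - 1
Result: (3z - 1)/[(z - 9)(z + 4)]


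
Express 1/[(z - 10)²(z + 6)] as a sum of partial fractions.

Cover-up at z=-6: γ = 1/(-6 - 10)² = 1/256. Cover-up at z=10: β = 1/(10 + 6) = 1/16. Comparing z² coeff: α = -γ = -1/256
Result: (-1/256)/(z - 10) + (1/16)/(z - 10)² + (1/256)/(z + 6)


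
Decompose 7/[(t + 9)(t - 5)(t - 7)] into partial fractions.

Using cover-up method: α = 1/32, β = -1/4, γ = 7/32
Result: (1/32)/(t + 9) - (1/4)/(t - 5) + (7/32)/(t - 7)


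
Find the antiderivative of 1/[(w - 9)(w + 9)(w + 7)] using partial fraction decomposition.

Cover-up: A = 1/288, B = 1/36, C = -1/32. Decomposition: (1/288)/(w - 9) + (1/36)/(w + 9) - (1/32)/(w + 7). Integrate each term: (1/288) ln|(w - 9)| + (1/36) ln|(w + 9)| - (1/32) ln|(w + 7)| + C


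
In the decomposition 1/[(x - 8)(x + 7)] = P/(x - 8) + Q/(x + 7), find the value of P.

Cover-up at x = 8: P = 1/(8 + 7) = 1/15


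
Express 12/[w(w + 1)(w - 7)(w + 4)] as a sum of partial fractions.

Using Heaviside cover-up: (-3/7)/w + (1/2)/(w + 1) + (3/154)/(w - 7) - (1/11)/(w + 4)


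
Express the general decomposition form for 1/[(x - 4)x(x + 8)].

Three distinct linear factors: A/(x - 4) + B/x + C/(x + 8)


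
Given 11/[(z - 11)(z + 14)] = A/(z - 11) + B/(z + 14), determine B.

Cover-up at z = -14: B = 11/(-14 - 11) = -11/25


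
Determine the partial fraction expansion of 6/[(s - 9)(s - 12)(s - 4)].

Using cover-up method: A = -2/5, B = 1/4, C = 3/20
Result: (-2/5)/(s - 9) + (1/4)/(s - 12) + (3/20)/(s - 4)


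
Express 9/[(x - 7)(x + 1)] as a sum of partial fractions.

9/(x - 7)(x + 1) = A/(x - 7) + B/(x + 1). A = 9/(7 + 1) = 9/8, B = 9/(-1 - 7) = -9/8
Result: (9/8)/(x - 7) - (9/8)/(x + 1)


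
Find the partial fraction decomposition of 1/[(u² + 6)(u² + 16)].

Coefficient matching gives P = R = 0, Q = 1/(16-6) = 1/10, S = -Q = -1/10
Result: (1/10)/(u² + 6) - (1/10)/(u² + 16)


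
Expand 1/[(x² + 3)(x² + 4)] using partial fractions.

Coefficient matching gives A = C = 0, B = 1/(4-3) = 1, D = -B = -1
Result: 1/(x² + 3) - 1/(x² + 4)


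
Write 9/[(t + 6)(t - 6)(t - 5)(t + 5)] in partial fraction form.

Using Heaviside cover-up: (-3/44)/(t + 6) + (3/44)/(t - 6) - (9/110)/(t - 5) + (9/110)/(t + 5)


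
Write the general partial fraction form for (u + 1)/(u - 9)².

Repeated linear factor: α/(u - 9) + β/(u - 9)²


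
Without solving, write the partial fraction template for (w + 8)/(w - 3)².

Repeated linear factor: α/(w - 3) + β/(w - 3)²


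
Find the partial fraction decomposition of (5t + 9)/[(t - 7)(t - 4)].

At t=7: A = (5·7 + 9)/(7 - 4) = 44/3. At t=4: B = (5·4 + 9)/(4 - 7) = -29/3
Result: (44/3)/(t - 7) - (29/3)/(t - 4)


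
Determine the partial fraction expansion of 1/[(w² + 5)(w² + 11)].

Coefficient matching gives P = R = 0, Q = 1/(11-5) = 1/6, S = -Q = -1/6
Result: (1/6)/(w² + 5) - (1/6)/(w² + 11)


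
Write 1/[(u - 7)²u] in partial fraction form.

Cover-up at u=0: R = 1/(0 - 7)² = 1/49. Cover-up at u=7: Q = 1/(7 - 0) = 1/7. Comparing u² coeff: P = -R = -1/49
Result: (-1/49)/(u - 7) + (1/7)/(u - 7)² + (1/49)/u


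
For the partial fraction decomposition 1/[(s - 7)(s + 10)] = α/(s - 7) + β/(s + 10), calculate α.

Cover-up at s = 7: α = 1/(7 + 10) = 1/17


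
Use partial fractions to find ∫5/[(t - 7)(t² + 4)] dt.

Cover-up at t=7: α = 5/(7²+4) = 5/53. Coeff matching: β = -5/53, γ = -35/53. Decomposition: (5/53)/(t - 7) - ((5/53)t + 35/53)/(t² + 4). Integrate: linear → ln, quadratic → (1/2)ln + arctan: (5/53) ln|(t - 7)| - (5/106) ln(t² + 4) - (35/106) arctan(t/2) + C


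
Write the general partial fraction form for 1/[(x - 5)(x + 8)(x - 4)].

Three distinct linear factors: P/(x - 5) + Q/(x + 8) + R/(x - 4)


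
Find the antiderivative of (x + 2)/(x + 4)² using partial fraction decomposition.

Decompose: P = 1, Q = 1·(-4) + 2 = -2, so (x + 2)/(x + 4)² = 1/(x + 4) - 2/(x + 4)². Integrate: ∫ P/(x + 4) dx = ln|(x + 4)|; ∫ Q/(x + 4)² dx = 2/(x + 4). Sum: ln|(x + 4)| + 2/(x + 4) + C


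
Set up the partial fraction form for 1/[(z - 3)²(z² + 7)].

Repeated linear + quadratic: P/(z - 3) + Q/(z - 3)² + (Rz + S)/(z² + 7)


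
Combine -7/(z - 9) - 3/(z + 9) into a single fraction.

Common denominator (z - 9)(z + 9). Numerator: -7(z + 9) - 3(z - 9) = (-7z - 63) - (3z - 27) = -10z - 36
Result: (-10z - 36)/[(z - 9)(z + 9)]


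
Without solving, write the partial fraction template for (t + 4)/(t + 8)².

Repeated linear factor: A/(t + 8) + B/(t + 8)²


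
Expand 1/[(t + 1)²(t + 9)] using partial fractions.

Cover-up at t=-9: R = 1/(-9 + 1)² = 1/64. Cover-up at t=-1: Q = 1/(-1 + 9) = 1/8. Comparing t² coeff: P = -R = -1/64
Result: (-1/64)/(t + 1) + (1/8)/(t + 1)² + (1/64)/(t + 9)


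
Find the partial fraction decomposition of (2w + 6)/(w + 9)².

(2w + 6) = α(w + 9) + β. At w = -9: β = 2·(-9) + 6 = -12. Coeff of w: α = 2
Result: 2/(w + 9) - 12/(w + 9)²


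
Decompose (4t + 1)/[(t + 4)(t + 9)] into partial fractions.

At t=-4: P = (4·(-4) + 1)/(-4 + 9) = -3. At t=-9: Q = (4·(-9) + 1)/(-9 + 4) = 7
Result: -3/(t + 4) + 7/(t + 9)


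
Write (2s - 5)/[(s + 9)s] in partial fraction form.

At s=-9: P = (2·(-9) - 5)/(-9 - 0) = 23/9. At s=0: Q = (2·0 - 5)/(0 + 9) = -5/9
Result: (23/9)/(s + 9) - (5/9)/s


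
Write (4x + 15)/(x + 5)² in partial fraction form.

(4x + 15) = P(x + 5) + Q. At x = -5: Q = 4·(-5) + 15 = -5. Coeff of x: P = 4
Result: 4/(x + 5) - 5/(x + 5)²


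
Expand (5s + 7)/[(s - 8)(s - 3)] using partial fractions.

At s=8: P = (5·8 + 7)/(8 - 3) = 47/5. At s=3: Q = (5·3 + 7)/(3 - 8) = -22/5
Result: (47/5)/(s - 8) - (22/5)/(s - 3)


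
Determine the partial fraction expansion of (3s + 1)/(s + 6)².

(3s + 1) = A(s + 6) + B. At s = -6: B = 3·(-6) + 1 = -17. Coeff of s: A = 3
Result: 3/(s + 6) - 17/(s + 6)²


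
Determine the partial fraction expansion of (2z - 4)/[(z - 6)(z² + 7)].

At z=6: P = (2·6 - 4)/(6² + 7) = 8/43. Q = -P = -8/43, R = 2 - 6·P = 38/43
Result: (8/43)/(z - 6) - ((8/43)z - 38/43)/(z² + 7)


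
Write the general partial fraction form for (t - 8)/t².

Repeated linear factor: P/t + Q/t²


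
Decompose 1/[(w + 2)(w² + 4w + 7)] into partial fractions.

Cover-up at w = -2: P = 1/((-2)² + 4·(-2) + 7) = 1/3. Then Q = -P = -1/3, R = -P·(4 - 2) = -2/3
Result: (1/3)/(w + 2) - ((1/3)w + 2/3)/(w² + 4w + 7)


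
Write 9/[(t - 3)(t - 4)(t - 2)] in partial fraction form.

Using cover-up method: P = -9, Q = 9/2, R = 9/2
Result: -9/(t - 3) + (9/2)/(t - 4) + (9/2)/(t - 2)


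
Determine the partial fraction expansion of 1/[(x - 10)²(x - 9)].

Cover-up at x=9: C = 1/(9 - 10)² = 1. Cover-up at x=10: B = 1/(10 - 9) = 1. Comparing x² coeff: A = -C = -1
Result: -1/(x - 10) + 1/(x - 10)² + 1/(x - 9)


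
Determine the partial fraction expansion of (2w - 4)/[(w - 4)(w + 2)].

At w=4: A = (2·4 - 4)/(4 + 2) = 2/3. At w=-2: B = (2·(-2) - 4)/(-2 - 4) = 4/3
Result: (2/3)/(w - 4) + (4/3)/(w + 2)


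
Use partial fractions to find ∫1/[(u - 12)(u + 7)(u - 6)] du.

Cover-up: P = 1/114, Q = 1/247, R = -1/78. Decomposition: (1/114)/(u - 12) + (1/247)/(u + 7) - (1/78)/(u - 6). Integrate each term: (1/114) ln|(u - 12)| + (1/247) ln|(u + 7)| - (1/78) ln|(u - 6)| + C


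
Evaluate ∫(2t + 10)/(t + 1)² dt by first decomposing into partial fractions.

Decompose: P = 2, Q = 2·(-1) + 10 = 8, so (2t + 10)/(t + 1)² = 2/(t + 1) + 8/(t + 1)². Integrate: ∫ P/(t + 1) dt = 2 ln|(t + 1)|; ∫ Q/(t + 1)² dt = -8/(t + 1). Sum: 2 ln|(t + 1)| - 8/(t + 1) + C


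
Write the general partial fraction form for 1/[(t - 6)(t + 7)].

Distinct linear factors: P/(t - 6) + Q/(t + 7)


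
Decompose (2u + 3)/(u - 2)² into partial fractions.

(2u + 3) = A(u - 2) + B. At u = 2: B = 2·2 + 3 = 7. Coeff of u: A = 2
Result: 2/(u - 2) + 7/(u - 2)²


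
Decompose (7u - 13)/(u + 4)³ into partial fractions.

(7u - 13) = A(u + 4)² + B(u + 4) + C. At u = -4: C = 7·(-4) - 13 = -41. Coefficients: A = 0, B = 7
Result: 7/(u + 4)² - 41/(u + 4)³


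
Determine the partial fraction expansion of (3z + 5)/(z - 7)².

(3z + 5) = P(z - 7) + Q. At z = 7: Q = 3·7 + 5 = 26. Coeff of z: P = 3
Result: 3/(z - 7) + 26/(z - 7)²


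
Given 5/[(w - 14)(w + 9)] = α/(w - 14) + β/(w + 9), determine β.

Cover-up at w = -9: β = 5/(-9 - 14) = -5/23


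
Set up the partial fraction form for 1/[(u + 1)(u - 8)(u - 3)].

Three distinct linear factors: P/(u + 1) + Q/(u - 8) + R/(u - 3)


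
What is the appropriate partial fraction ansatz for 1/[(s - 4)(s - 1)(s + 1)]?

Three distinct linear factors: α/(s - 4) + β/(s - 1) + γ/(s + 1)


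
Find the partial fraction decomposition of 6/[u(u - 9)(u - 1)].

Using cover-up method: P = 2/3, Q = 1/12, R = -3/4
Result: (2/3)/u + (1/12)/(u - 9) - (3/4)/(u - 1)


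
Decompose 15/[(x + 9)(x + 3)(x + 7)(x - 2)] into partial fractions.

Using Heaviside cover-up: (-5/44)/(x + 9) - (1/8)/(x + 3) + (5/24)/(x + 7) + (1/33)/(x - 2)


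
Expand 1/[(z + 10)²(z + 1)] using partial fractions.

Cover-up at z=-1: R = 1/(-1 + 10)² = 1/81. Cover-up at z=-10: Q = 1/(-10 + 1) = -1/9. Comparing z² coeff: P = -R = -1/81
Result: (-1/81)/(z + 10) - (1/9)/(z + 10)² + (1/81)/(z + 1)


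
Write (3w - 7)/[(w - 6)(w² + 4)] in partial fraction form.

At w=6: A = (3·6 - 7)/(6² + 4) = 11/40. B = -A = -11/40, C = 3 - 6·A = 27/20
Result: (11/40)/(w - 6) - ((11/40)w - 27/20)/(w² + 4)


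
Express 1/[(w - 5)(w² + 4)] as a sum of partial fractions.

Cover-up at w = 5: α = 1/(5² + 4) = 1/29. Then β = -α = -1/29, γ = -α·(0 + 5) = -5/29
Result: (1/29)/(w - 5) - ((1/29)w + 5/29)/(w² + 4)


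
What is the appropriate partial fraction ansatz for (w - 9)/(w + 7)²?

Repeated linear factor: P/(w + 7) + Q/(w + 7)²


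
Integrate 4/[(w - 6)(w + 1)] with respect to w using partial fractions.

Decompose: 4/[(w - 6)(w + 1)] = (4/7)/(w - 6) - (4/7)/(w + 1). Integrate each term: (4/7) ln|(w - 6)| - (4/7) ln|(w + 1)| + C


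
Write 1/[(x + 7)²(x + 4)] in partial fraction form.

Cover-up at x=-4: R = 1/(-4 + 7)² = 1/9. Cover-up at x=-7: Q = 1/(-7 + 4) = -1/3. Comparing x² coeff: P = -R = -1/9
Result: (-1/9)/(x + 7) - (1/3)/(x + 7)² + (1/9)/(x + 4)


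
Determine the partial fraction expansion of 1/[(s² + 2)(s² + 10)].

Coefficient matching gives A = C = 0, B = 1/(10-2) = 1/8, D = -B = -1/8
Result: (1/8)/(s² + 2) - (1/8)/(s² + 10)


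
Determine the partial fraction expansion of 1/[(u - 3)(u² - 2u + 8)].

Cover-up at u = 3: α = 1/(3² - 2·3 + 8) = 1/11. Then β = -α = -1/11, γ = -α·(-2 + 3) = -1/11
Result: (1/11)/(u - 3) - ((1/11)u + 1/11)/(u² - 2u + 8)


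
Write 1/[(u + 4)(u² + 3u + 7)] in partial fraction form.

Cover-up at u = -4: P = 1/((-4)² + 3·(-4) + 7) = 1/11. Then Q = -P = -1/11, R = -P·(3 - 4) = 1/11
Result: (1/11)/(u + 4) - ((1/11)u - 1/11)/(u² + 3u + 7)


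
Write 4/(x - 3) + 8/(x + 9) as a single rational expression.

Common denominator (x - 3)(x + 9). Numerator: 4(x + 9) + 8(x - 3) = (4x + 36) + (8x - 24) = 12x + 12
Result: (12x + 12)/[(x - 3)(x + 9)]


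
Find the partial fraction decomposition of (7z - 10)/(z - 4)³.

(7z - 10) = P(z - 4)² + Q(z - 4) + R. At z = 4: R = 7·4 - 10 = 18. Coefficients: P = 0, Q = 7
Result: 7/(z - 4)² + 18/(z - 4)³


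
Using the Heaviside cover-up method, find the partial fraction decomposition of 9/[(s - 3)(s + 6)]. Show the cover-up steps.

Cover (s - 3): set s=3, get P = 9/(3 + 6) = 1. Cover (s + 6): set s=-6, get Q = 9/(-6 - 3) = -1.
Result: 1/(s - 3) - 1/(s + 6)


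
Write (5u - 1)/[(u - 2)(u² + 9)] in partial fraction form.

At u=2: A = (5·2 - 1)/(2² + 9) = 9/13. B = -A = -9/13, C = 5 - 2·A = 47/13
Result: (9/13)/(u - 2) - ((9/13)u - 47/13)/(u² + 9)


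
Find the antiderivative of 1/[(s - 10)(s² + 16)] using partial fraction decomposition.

Cover-up at s=10: P = 1/(10²+16) = 1/116. Coeff matching: Q = -1/116, R = -5/58. Decomposition: (1/116)/(s - 10) - ((1/116)s + 5/58)/(s² + 16). Integrate: linear → ln, quadratic → (1/2)ln + arctan: (1/116) ln|(s - 10)| - (1/232) ln(s² + 16) - (5/232) arctan(s/4) + C


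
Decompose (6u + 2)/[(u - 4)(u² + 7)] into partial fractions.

At u=4: α = (6·4 + 2)/(4² + 7) = 26/23. β = -α = -26/23, γ = 6 - 4·α = 34/23
Result: (26/23)/(u - 4) - ((26/23)u - 34/23)/(u² + 7)


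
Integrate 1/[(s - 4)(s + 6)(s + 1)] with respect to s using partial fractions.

Cover-up: P = 1/50, Q = 1/50, R = -1/25. Decomposition: (1/50)/(s - 4) + (1/50)/(s + 6) - (1/25)/(s + 1). Integrate each term: (1/50) ln|(s - 4)| + (1/50) ln|(s + 6)| - (1/25) ln|(s + 1)| + C


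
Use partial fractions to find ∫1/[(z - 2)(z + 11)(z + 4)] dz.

Cover-up: α = 1/78, β = 1/91, γ = -1/42. Decomposition: (1/78)/(z - 2) + (1/91)/(z + 11) - (1/42)/(z + 4). Integrate each term: (1/78) ln|(z - 2)| + (1/91) ln|(z + 11)| - (1/42) ln|(z + 4)| + C


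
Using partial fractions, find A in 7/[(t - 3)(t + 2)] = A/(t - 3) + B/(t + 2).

Cover-up at t = 3: A = 7/(3 + 2) = 7/5


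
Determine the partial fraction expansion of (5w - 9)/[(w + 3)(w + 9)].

At w=-3: A = (5·(-3) - 9)/(-3 + 9) = -4. At w=-9: B = (5·(-9) - 9)/(-9 + 3) = 9
Result: -4/(w + 3) + 9/(w + 9)


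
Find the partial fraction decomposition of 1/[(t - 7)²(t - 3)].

Cover-up at t=3: R = 1/(3 - 7)² = 1/16. Cover-up at t=7: Q = 1/(7 - 3) = 1/4. Comparing t² coeff: P = -R = -1/16
Result: (-1/16)/(t - 7) + (1/4)/(t - 7)² + (1/16)/(t - 3)


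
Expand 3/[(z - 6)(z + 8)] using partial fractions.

3/(z - 6)(z + 8) = P/(z - 6) + Q/(z + 8). P = 3/(6 + 8) = 3/14, Q = 3/(-8 - 6) = -3/14
Result: (3/14)/(z - 6) - (3/14)/(z + 8)


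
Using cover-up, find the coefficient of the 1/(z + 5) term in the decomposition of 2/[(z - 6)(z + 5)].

Cover (z + 5), set z=-5: 2/((z - 6) at z=-5) = 2/(-11) = -2/11


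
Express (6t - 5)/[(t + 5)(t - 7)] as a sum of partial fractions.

At t=-5: P = (6·(-5) - 5)/(-5 - 7) = 35/12. At t=7: Q = (6·7 - 5)/(7 + 5) = 37/12
Result: (35/12)/(t + 5) + (37/12)/(t - 7)


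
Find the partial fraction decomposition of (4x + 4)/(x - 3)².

(4x + 4) = P(x - 3) + Q. At x = 3: Q = 4·3 + 4 = 16. Coeff of x: P = 4
Result: 4/(x - 3) + 16/(x - 3)²


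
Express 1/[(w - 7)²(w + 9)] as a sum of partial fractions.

Cover-up at w=-9: R = 1/(-9 - 7)² = 1/256. Cover-up at w=7: Q = 1/(7 + 9) = 1/16. Comparing w² coeff: P = -R = -1/256
Result: (-1/256)/(w - 7) + (1/16)/(w - 7)² + (1/256)/(w + 9)


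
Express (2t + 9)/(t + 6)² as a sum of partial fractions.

(2t + 9) = A(t + 6) + B. At t = -6: B = 2·(-6) + 9 = -3. Coeff of t: A = 2
Result: 2/(t + 6) - 3/(t + 6)²


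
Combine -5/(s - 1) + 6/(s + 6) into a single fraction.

Common denominator (s - 1)(s + 6). Numerator: -5(s + 6) + 6(s - 1) = (-5s - 30) + (6s - 6) = s - 36
Result: (s - 36)/[(s - 1)(s + 6)]


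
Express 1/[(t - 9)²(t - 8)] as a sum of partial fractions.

Cover-up at t=8: R = 1/(8 - 9)² = 1. Cover-up at t=9: Q = 1/(9 - 8) = 1. Comparing t² coeff: P = -R = -1
Result: -1/(t - 9) + 1/(t - 9)² + 1/(t - 8)


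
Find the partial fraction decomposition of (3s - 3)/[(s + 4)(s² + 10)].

At s=-4: α = (3·(-4) - 3)/((-4)² + 10) = -15/26. β = -α = 15/26, γ = 3 - (-4)·α = 9/13
Result: (-15/26)/(s + 4) + ((15/26)s + 9/13)/(s² + 10)


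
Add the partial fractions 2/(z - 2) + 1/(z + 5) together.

Common denominator (z - 2)(z + 5). Numerator: 2(z + 5) + 1(z - 2) = (2z + 10) + (z - 2) = 3z + 8
Result: (3z + 8)/[(z - 2)(z + 5)]


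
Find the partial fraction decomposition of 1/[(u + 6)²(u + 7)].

Cover-up at u=-7: R = 1/(-7 + 6)² = 1. Cover-up at u=-6: Q = 1/(-6 + 7) = 1. Comparing u² coeff: P = -R = -1
Result: -1/(u + 6) + 1/(u + 6)² + 1/(u + 7)


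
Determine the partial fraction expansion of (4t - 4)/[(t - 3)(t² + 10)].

At t=3: α = (4·3 - 4)/(3² + 10) = 8/19. β = -α = -8/19, γ = 4 - 3·α = 52/19
Result: (8/19)/(t - 3) - ((8/19)t - 52/19)/(t² + 10)


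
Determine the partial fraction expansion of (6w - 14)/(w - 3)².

(6w - 14) = A(w - 3) + B. At w = 3: B = 6·3 - 14 = 4. Coeff of w: A = 6
Result: 6/(w - 3) + 4/(w - 3)²


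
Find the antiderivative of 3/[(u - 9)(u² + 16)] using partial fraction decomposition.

Cover-up at u=9: α = 3/(9²+16) = 3/97. Coeff matching: β = -3/97, γ = -27/97. Decomposition: (3/97)/(u - 9) - ((3/97)u + 27/97)/(u² + 16). Integrate: linear → ln, quadratic → (1/2)ln + arctan: (3/97) ln|(u - 9)| - (3/194) ln(u² + 16) - (27/388) arctan(u/4) + C


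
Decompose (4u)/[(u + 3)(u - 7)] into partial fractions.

At u=-3: P = (4·(-3) + 0)/(-3 - 7) = 6/5. At u=7: Q = (4·7 + 0)/(7 + 3) = 14/5
Result: (6/5)/(u + 3) + (14/5)/(u - 7)


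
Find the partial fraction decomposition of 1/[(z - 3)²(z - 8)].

Cover-up at z=8: C = 1/(8 - 3)² = 1/25. Cover-up at z=3: B = 1/(3 - 8) = -1/5. Comparing z² coeff: A = -C = -1/25
Result: (-1/25)/(z - 3) - (1/5)/(z - 3)² + (1/25)/(z - 8)


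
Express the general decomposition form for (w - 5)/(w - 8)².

Repeated linear factor: α/(w - 8) + β/(w - 8)²


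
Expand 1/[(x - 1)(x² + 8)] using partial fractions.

Cover-up at x = 1: α = 1/(1² + 8) = 1/9. Then β = -α = -1/9, γ = -α·(0 + 1) = -1/9
Result: (1/9)/(x - 1) - ((1/9)x + 1/9)/(x² + 8)


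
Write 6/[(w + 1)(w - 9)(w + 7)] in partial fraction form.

Using cover-up method: α = -1/10, β = 3/80, γ = 1/16
Result: (-1/10)/(w + 1) + (3/80)/(w - 9) + (1/16)/(w + 7)


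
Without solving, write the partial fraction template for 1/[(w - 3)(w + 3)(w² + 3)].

Two linear + quadratic: α/(w - 3) + β/(w + 3) + (γw + δ)/(w² + 3)


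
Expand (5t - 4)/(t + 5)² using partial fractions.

(5t - 4) = P(t + 5) + Q. At t = -5: Q = 5·(-5) - 4 = -29. Coeff of t: P = 5
Result: 5/(t + 5) - 29/(t + 5)²


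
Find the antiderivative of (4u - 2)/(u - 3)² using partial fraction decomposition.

Decompose: P = 4, Q = 4·3 - 2 = 10, so (4u - 2)/(u - 3)² = 4/(u - 3) + 10/(u - 3)². Integrate: ∫ P/(u - 3) du = 4 ln|(u - 3)|; ∫ Q/(u - 3)² du = -10/(u - 3). Sum: 4 ln|(u - 3)| - 10/(u - 3) + C


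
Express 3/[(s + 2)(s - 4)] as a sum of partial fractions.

3/(s + 2)(s - 4) = A/(s + 2) + B/(s - 4). A = 3/(-2 - 4) = -1/2, B = 3/(4 + 2) = 1/2
Result: (-1/2)/(s + 2) + (1/2)/(s - 4)


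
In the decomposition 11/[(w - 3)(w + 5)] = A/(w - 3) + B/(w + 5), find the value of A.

Cover-up at w = 3: A = 11/(3 + 5) = 11/8


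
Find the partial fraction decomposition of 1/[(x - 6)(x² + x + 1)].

Cover-up at x = 6: A = 1/(6² + 1·6 + 1) = 1/43. Then B = -A = -1/43, C = -A·(1 + 6) = -7/43
Result: (1/43)/(x - 6) - ((1/43)x + 7/43)/(x² + x + 1)


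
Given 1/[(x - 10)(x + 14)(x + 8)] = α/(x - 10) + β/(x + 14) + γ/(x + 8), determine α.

Cover-up at x = 10: α = 1/[(10 + 14)(10 + 8)] = 1/[(24)(18)] = 1/432


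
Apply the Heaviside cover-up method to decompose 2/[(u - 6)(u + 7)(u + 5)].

Cover (u - 6), u=6: A = 2/[(6 + 7)(6 + 5)] = 2/143. Cover (u + 7), u=-7: B = 2/[(-7 - 6)(-7 + 5)] = 1/13. Cover (u + 5), u=-5: C = 2/[(-5 - 6)(-5 + 7)] = -1/11.
Result: (2/143)/(u - 6) + (1/13)/(u + 7) - (1/11)/(u + 5)


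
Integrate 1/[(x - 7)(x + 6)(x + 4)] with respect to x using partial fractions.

Cover-up: P = 1/143, Q = 1/26, R = -1/22. Decomposition: (1/143)/(x - 7) + (1/26)/(x + 6) - (1/22)/(x + 4). Integrate each term: (1/143) ln|(x - 7)| + (1/26) ln|(x + 6)| - (1/22) ln|(x + 4)| + C


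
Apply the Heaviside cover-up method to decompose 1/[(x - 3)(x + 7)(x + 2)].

Cover (x - 3), x=3: A = 1/[(3 + 7)(3 + 2)] = 1/50. Cover (x + 7), x=-7: B = 1/[(-7 - 3)(-7 + 2)] = 1/50. Cover (x + 2), x=-2: C = 1/[(-2 - 3)(-2 + 7)] = -1/25.
Result: (1/50)/(x - 3) + (1/50)/(x + 7) - (1/25)/(x + 2)


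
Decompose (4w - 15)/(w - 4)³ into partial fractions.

(4w - 15) = α(w - 4)² + β(w - 4) + γ. At w = 4: γ = 4·4 - 15 = 1. Coefficients: α = 0, β = 4
Result: 4/(w - 4)² + 1/(w - 4)³


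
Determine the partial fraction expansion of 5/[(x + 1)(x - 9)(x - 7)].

Using cover-up method: P = 1/16, Q = 1/4, R = -5/16
Result: (1/16)/(x + 1) + (1/4)/(x - 9) - (5/16)/(x - 7)


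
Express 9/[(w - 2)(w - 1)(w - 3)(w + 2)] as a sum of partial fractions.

Using Heaviside cover-up: (-9/4)/(w - 2) + (3/2)/(w - 1) + (9/10)/(w - 3) - (3/20)/(w + 2)


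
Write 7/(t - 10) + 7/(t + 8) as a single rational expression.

Common denominator (t - 10)(t + 8). Numerator: 7(t + 8) + 7(t - 10) = (7t + 56) + (7t - 70) = 14t - 14
Result: (14t - 14)/[(t - 10)(t + 8)]


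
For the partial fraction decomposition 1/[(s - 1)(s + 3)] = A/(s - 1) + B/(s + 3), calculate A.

Cover-up at s = 1: A = 1/(1 + 3) = 1/4


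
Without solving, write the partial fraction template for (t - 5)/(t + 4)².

Repeated linear factor: P/(t + 4) + Q/(t + 4)²


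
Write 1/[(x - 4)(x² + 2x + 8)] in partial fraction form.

Cover-up at x = 4: P = 1/(4² + 2·4 + 8) = 1/32. Then Q = -P = -1/32, R = -P·(2 + 4) = -3/16
Result: (1/32)/(x - 4) - ((1/32)x + 3/16)/(x² + 2x + 8)


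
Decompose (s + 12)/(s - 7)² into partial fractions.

(s + 12) = A(s - 7) + B. At s = 7: B = 1·7 + 12 = 19. Coeff of s: A = 1
Result: 1/(s - 7) + 19/(s - 7)²


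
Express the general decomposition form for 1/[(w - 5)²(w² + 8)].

Repeated linear + quadratic: A/(w - 5) + B/(w - 5)² + (Cw + D)/(w² + 8)


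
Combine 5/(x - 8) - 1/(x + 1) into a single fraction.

Common denominator (x - 8)(x + 1). Numerator: 5(x + 1) - 1(x - 8) = (5x + 5) - (x - 8) = 4x + 13
Result: (4x + 13)/[(x - 8)(x + 1)]


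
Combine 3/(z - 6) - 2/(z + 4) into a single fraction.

Common denominator (z - 6)(z + 4). Numerator: 3(z + 4) - 2(z - 6) = (3z + 12) - (2z - 12) = z + 24
Result: (z + 24)/[(z - 6)(z + 4)]


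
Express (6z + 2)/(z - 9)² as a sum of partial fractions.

(6z + 2) = A(z - 9) + B. At z = 9: B = 6·9 + 2 = 56. Coeff of z: A = 6
Result: 6/(z - 9) + 56/(z - 9)²


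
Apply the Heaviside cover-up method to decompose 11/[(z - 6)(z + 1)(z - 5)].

Cover (z - 6), z=6: A = 11/[(6 + 1)(6 - 5)] = 11/7. Cover (z + 1), z=-1: B = 11/[(-1 - 6)(-1 - 5)] = 11/42. Cover (z - 5), z=5: C = 11/[(5 - 6)(5 + 1)] = -11/6.
Result: (11/7)/(z - 6) + (11/42)/(z + 1) - (11/6)/(z - 5)


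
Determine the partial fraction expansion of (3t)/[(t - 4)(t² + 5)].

At t=4: α = (3·4 + 0)/(4² + 5) = 4/7. β = -α = -4/7, γ = 3 - 4·α = 5/7
Result: (4/7)/(t - 4) - ((4/7)t - 5/7)/(t² + 5)


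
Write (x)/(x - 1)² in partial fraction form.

(x) = α(x - 1) + β. At x = 1: β = 1·1 + 0 = 1. Coeff of x: α = 1
Result: 1/(x - 1) + 1/(x - 1)²


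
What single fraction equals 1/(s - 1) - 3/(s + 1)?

Common denominator (s - 1)(s + 1). Numerator: 1(s + 1) - 3(s - 1) = (s + 1) - (3s - 3) = -2s + 4
Result: (-2s + 4)/[(s - 1)(s + 1)]


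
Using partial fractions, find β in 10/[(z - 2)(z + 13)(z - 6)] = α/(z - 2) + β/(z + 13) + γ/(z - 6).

Cover-up at z = -13: β = 10/[(-13 - 2)(-13 - 6)] = 10/[(-15)(-19)] = 10/285 = 2/57


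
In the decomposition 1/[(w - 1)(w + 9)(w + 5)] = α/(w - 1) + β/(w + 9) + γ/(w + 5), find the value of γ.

Cover-up at w = -5: γ = 1/[(-5 - 1)(-5 + 9)] = 1/[(-6)(4)] = -1/24


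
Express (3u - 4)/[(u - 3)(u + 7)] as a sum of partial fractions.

At u=3: A = (3·3 - 4)/(3 + 7) = 1/2. At u=-7: B = (3·(-7) - 4)/(-7 - 3) = 5/2
Result: (1/2)/(u - 3) + (5/2)/(u + 7)


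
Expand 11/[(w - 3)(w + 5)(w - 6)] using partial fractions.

Using cover-up method: α = -11/24, β = 1/8, γ = 1/3
Result: (-11/24)/(w - 3) + (1/8)/(w + 5) + (1/3)/(w - 6)


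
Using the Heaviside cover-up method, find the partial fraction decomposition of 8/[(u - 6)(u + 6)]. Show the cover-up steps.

Cover (u - 6): set u=6, get A = 8/(6 + 6) = 2/3. Cover (u + 6): set u=-6, get B = 8/(-6 - 6) = -2/3.
Result: (2/3)/(u - 6) - (2/3)/(u + 6)


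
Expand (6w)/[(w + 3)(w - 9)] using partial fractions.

At w=-3: P = (6·(-3) + 0)/(-3 - 9) = 3/2. At w=9: Q = (6·9 + 0)/(9 + 3) = 9/2
Result: (3/2)/(w + 3) + (9/2)/(w - 9)


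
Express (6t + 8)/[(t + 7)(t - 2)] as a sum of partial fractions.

At t=-7: α = (6·(-7) + 8)/(-7 - 2) = 34/9. At t=2: β = (6·2 + 8)/(2 + 7) = 20/9
Result: (34/9)/(t + 7) + (20/9)/(t - 2)


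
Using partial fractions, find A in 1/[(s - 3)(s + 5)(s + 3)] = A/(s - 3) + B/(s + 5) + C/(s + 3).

Cover-up at s = 3: A = 1/[(3 + 5)(3 + 3)] = 1/[(8)(6)] = 1/48


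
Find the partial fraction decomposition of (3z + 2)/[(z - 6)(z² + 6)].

At z=6: A = (3·6 + 2)/(6² + 6) = 10/21. B = -A = -10/21, C = 3 - 6·A = 1/7
Result: (10/21)/(z - 6) - ((10/21)z - 1/7)/(z² + 6)


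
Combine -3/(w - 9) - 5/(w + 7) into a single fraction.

Common denominator (w - 9)(w + 7). Numerator: -3(w + 7) - 5(w - 9) = (-3w - 21) - (5w - 45) = -8w + 24
Result: (-8w + 24)/[(w - 9)(w + 7)]


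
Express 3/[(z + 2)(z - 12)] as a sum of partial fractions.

3/(z + 2)(z - 12) = A/(z + 2) + B/(z - 12). A = 3/(-2 - 12) = -3/14, B = 3/(12 + 2) = 3/14
Result: (-3/14)/(z + 2) + (3/14)/(z - 12)


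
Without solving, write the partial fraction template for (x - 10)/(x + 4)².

Repeated linear factor: α/(x + 4) + β/(x + 4)²


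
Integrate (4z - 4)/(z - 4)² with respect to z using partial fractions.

Decompose: α = 4, β = 4·4 - 4 = 12, so (4z - 4)/(z - 4)² = 4/(z - 4) + 12/(z - 4)². Integrate: ∫ α/(z - 4) dz = 4 ln|(z - 4)|; ∫ β/(z - 4)² dz = -12/(z - 4). Sum: 4 ln|(z - 4)| - 12/(z - 4) + C


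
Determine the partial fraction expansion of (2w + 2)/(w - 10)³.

(2w + 2) = P(w - 10)² + Q(w - 10) + R. At w = 10: R = 2·10 + 2 = 22. Coefficients: P = 0, Q = 2
Result: 2/(w - 10)² + 22/(w - 10)³


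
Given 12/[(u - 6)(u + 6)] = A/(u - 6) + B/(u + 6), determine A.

Cover-up at u = 6: A = 12/(6 + 6) = 12/12 = 1


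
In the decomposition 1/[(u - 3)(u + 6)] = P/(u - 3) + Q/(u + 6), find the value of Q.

Cover-up at u = -6: Q = 1/(-6 - 3) = -1/9


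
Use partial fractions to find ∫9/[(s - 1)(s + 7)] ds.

Decompose: 9/[(s - 1)(s + 7)] = (9/8)/(s - 1) - (9/8)/(s + 7). Integrate each term: (9/8) ln|(s - 1)| - (9/8) ln|(s + 7)| + C


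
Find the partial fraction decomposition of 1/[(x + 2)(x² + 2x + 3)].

Cover-up at x = -2: α = 1/((-2)² + 2·(-2) + 3) = 1/3. Then β = -α = -1/3, γ = -α·(2 - 2) = 0
Result: (1/3)/(x + 2) - ((1/3)x)/(x² + 2x + 3)


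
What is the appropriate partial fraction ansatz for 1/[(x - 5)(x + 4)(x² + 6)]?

Two linear + quadratic: α/(x - 5) + β/(x + 4) + (γx + δ)/(x² + 6)


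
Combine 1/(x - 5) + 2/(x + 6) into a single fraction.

Common denominator (x - 5)(x + 6). Numerator: 1(x + 6) + 2(x - 5) = (x + 6) + (2x - 10) = 3x - 4
Result: (3x - 4)/[(x - 5)(x + 6)]


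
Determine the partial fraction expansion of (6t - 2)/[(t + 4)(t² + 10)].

At t=-4: A = (6·(-4) - 2)/((-4)² + 10) = -1. B = -A = 1, C = 6 - (-4)·A = 2
Result: -1/(t + 4) + (t + 2)/(t² + 10)


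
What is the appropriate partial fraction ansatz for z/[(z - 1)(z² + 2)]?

Linear + irreducible quadratic: P/(z - 1) + (Qz + R)/(z² + 2)


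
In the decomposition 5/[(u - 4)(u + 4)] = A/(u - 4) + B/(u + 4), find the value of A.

Cover-up at u = 4: A = 5/(4 + 4) = 5/8


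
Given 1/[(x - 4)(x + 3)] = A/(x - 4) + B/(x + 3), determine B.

Cover-up at x = -3: B = 1/(-3 - 4) = -1/7


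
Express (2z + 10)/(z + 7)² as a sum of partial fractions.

(2z + 10) = α(z + 7) + β. At z = -7: β = 2·(-7) + 10 = -4. Coeff of z: α = 2
Result: 2/(z + 7) - 4/(z + 7)²


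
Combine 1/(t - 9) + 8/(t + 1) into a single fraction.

Common denominator (t - 9)(t + 1). Numerator: 1(t + 1) + 8(t - 9) = (t + 1) + (8t - 72) = 9t - 71
Result: (9t - 71)/[(t - 9)(t + 1)]


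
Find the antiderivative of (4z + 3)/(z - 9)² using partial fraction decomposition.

Decompose: A = 4, B = 4·9 + 3 = 39, so (4z + 3)/(z - 9)² = 4/(z - 9) + 39/(z - 9)². Integrate: ∫ A/(z - 9) dz = 4 ln|(z - 9)|; ∫ B/(z - 9)² dz = -39/(z - 9). Sum: 4 ln|(z - 9)| - 39/(z - 9) + C


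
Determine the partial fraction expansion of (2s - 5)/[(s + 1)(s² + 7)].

At s=-1: A = (2·(-1) - 5)/((-1)² + 7) = -7/8. B = -A = 7/8, C = 2 - (-1)·A = 9/8
Result: (-7/8)/(s + 1) + ((7/8)s + 9/8)/(s² + 7)


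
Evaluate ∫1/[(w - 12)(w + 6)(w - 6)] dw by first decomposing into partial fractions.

Cover-up: P = 1/108, Q = 1/216, R = -1/72. Decomposition: (1/108)/(w - 12) + (1/216)/(w + 6) - (1/72)/(w - 6). Integrate each term: (1/108) ln|(w - 12)| + (1/216) ln|(w + 6)| - (1/72) ln|(w - 6)| + C


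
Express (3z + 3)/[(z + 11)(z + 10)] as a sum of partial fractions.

At z=-11: P = (3·(-11) + 3)/(-11 + 10) = 30. At z=-10: Q = (3·(-10) + 3)/(-10 + 11) = -27
Result: 30/(z + 11) - 27/(z + 10)


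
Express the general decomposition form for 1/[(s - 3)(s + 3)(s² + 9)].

Two linear + quadratic: α/(s - 3) + β/(s + 3) + (γs + δ)/(s² + 9)


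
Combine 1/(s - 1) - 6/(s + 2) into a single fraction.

Common denominator (s - 1)(s + 2). Numerator: 1(s + 2) - 6(s - 1) = (s + 2) - (6s - 6) = -5s + 8
Result: (-5s + 8)/[(s - 1)(s + 2)]


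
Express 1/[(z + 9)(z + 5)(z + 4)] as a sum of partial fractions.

Using cover-up method: α = 1/20, β = -1/4, γ = 1/5
Result: (1/20)/(z + 9) - (1/4)/(z + 5) + (1/5)/(z + 4)


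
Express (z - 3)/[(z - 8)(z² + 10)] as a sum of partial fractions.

At z=8: A = (1·8 - 3)/(8² + 10) = 5/74. B = -A = -5/74, C = 1 - 8·A = 17/37
Result: (5/74)/(z - 8) - ((5/74)z - 17/37)/(z² + 10)


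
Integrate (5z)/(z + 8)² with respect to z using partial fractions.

Decompose: α = 5, β = 5·(-8) + 0 = -40, so (5z)/(z + 8)² = 5/(z + 8) - 40/(z + 8)². Integrate: ∫ α/(z + 8) dz = 5 ln|(z + 8)|; ∫ β/(z + 8)² dz = 40/(z + 8). Sum: 5 ln|(z + 8)| + 40/(z + 8) + C


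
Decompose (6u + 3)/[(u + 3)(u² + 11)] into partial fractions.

At u=-3: P = (6·(-3) + 3)/((-3)² + 11) = -3/4. Q = -P = 3/4, R = 6 - (-3)·P = 15/4
Result: (-3/4)/(u + 3) + ((3/4)u + 15/4)/(u² + 11)


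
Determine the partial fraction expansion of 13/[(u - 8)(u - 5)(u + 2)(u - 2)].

Using Heaviside cover-up: (13/180)/(u - 8) - (13/63)/(u - 5) - (13/280)/(u + 2) + (13/72)/(u - 2)


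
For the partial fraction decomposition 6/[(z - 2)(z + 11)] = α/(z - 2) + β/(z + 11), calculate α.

Cover-up at z = 2: α = 6/(2 + 11) = 6/13


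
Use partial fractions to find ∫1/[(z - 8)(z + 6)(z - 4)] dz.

Cover-up: α = 1/56, β = 1/140, γ = -1/40. Decomposition: (1/56)/(z - 8) + (1/140)/(z + 6) - (1/40)/(z - 4). Integrate each term: (1/56) ln|(z - 8)| + (1/140) ln|(z + 6)| - (1/40) ln|(z - 4)| + C


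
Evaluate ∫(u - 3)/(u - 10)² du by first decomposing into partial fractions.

Decompose: P = 1, Q = 1·10 - 3 = 7, so (u - 3)/(u - 10)² = 1/(u - 10) + 7/(u - 10)². Integrate: ∫ P/(u - 10) du = ln|(u - 10)|; ∫ Q/(u - 10)² du = -7/(u - 10). Sum: ln|(u - 10)| - 7/(u - 10) + C


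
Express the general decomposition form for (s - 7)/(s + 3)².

Repeated linear factor: α/(s + 3) + β/(s + 3)²


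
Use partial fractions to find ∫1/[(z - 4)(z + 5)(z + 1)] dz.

Cover-up: α = 1/45, β = 1/36, γ = -1/20. Decomposition: (1/45)/(z - 4) + (1/36)/(z + 5) - (1/20)/(z + 1). Integrate each term: (1/45) ln|(z - 4)| + (1/36) ln|(z + 5)| - (1/20) ln|(z + 1)| + C


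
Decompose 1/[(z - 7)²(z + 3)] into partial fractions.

Cover-up at z=-3: C = 1/(-3 - 7)² = 1/100. Cover-up at z=7: B = 1/(7 + 3) = 1/10. Comparing z² coeff: A = -C = -1/100
Result: (-1/100)/(z - 7) + (1/10)/(z - 7)² + (1/100)/(z + 3)


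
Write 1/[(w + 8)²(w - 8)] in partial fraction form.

Cover-up at w=8: R = 1/(8 + 8)² = 1/256. Cover-up at w=-8: Q = 1/(-8 - 8) = -1/16. Comparing w² coeff: P = -R = -1/256
Result: (-1/256)/(w + 8) - (1/16)/(w + 8)² + (1/256)/(w - 8)


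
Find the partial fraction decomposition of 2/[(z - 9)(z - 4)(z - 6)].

Using cover-up method: α = 2/15, β = 1/5, γ = -1/3
Result: (2/15)/(z - 9) + (1/5)/(z - 4) - (1/3)/(z - 6)


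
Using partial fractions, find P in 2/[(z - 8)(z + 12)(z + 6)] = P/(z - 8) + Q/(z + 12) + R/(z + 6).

Cover-up at z = 8: P = 2/[(8 + 12)(8 + 6)] = 2/[(20)(14)] = 2/280 = 1/140


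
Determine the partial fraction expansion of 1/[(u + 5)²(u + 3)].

Cover-up at u=-3: C = 1/(-3 + 5)² = 1/4. Cover-up at u=-5: B = 1/(-5 + 3) = -1/2. Comparing u² coeff: A = -C = -1/4
Result: (-1/4)/(u + 5) - (1/2)/(u + 5)² + (1/4)/(u + 3)


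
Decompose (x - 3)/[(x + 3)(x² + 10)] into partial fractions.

At x=-3: P = (1·(-3) - 3)/((-3)² + 10) = -6/19. Q = -P = 6/19, R = 1 - (-3)·P = 1/19
Result: (-6/19)/(x + 3) + ((6/19)x + 1/19)/(x² + 10)


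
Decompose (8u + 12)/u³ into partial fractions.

(8u + 12) = Au² + Bu + C. At u = 0: C = 8·0 + 12 = 12. Coefficients: A = 0, B = 8
Result: 8/u² + 12/u³


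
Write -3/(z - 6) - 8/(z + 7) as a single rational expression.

Common denominator (z - 6)(z + 7). Numerator: -3(z + 7) - 8(z - 6) = (-3z - 21) - (8z - 48) = -11z + 27
Result: (-11z + 27)/[(z - 6)(z + 7)]


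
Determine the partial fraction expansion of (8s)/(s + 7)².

(8s) = α(s + 7) + β. At s = -7: β = 8·(-7) + 0 = -56. Coeff of s: α = 8
Result: 8/(s + 7) - 56/(s + 7)²


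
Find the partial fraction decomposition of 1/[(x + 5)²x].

Cover-up at x=0: R = 1/(0 + 5)² = 1/25. Cover-up at x=-5: Q = 1/(-5 - 0) = -1/5. Comparing x² coeff: P = -R = -1/25
Result: (-1/25)/(x + 5) - (1/5)/(x + 5)² + (1/25)/x


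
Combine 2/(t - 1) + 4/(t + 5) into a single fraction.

Common denominator (t - 1)(t + 5). Numerator: 2(t + 5) + 4(t - 1) = (2t + 10) + (4t - 4) = 6t + 6
Result: (6t + 6)/[(t - 1)(t + 5)]


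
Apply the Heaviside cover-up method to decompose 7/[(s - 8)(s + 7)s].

Cover (s - 8), s=8: A = 7/[(8 + 7)(8 - 0)] = 7/120. Cover (s + 7), s=-7: B = 7/[(-7 - 8)(-7 - 0)] = 1/15. Cover s, s=0: C = 7/[(0 - 8)(0 + 7)] = -1/8.
Result: (7/120)/(s - 8) + (1/15)/(s + 7) - (1/8)/s


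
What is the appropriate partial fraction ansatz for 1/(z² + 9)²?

Repeated quadratic factor: (Az + B)/(z² + 9) + (Cz + D)/(z² + 9)²


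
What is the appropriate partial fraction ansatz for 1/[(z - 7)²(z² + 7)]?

Repeated linear + quadratic: P/(z - 7) + Q/(z - 7)² + (Rz + S)/(z² + 7)


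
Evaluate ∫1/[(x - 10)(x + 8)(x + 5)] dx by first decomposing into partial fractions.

Cover-up: P = 1/270, Q = 1/54, R = -1/45. Decomposition: (1/270)/(x - 10) + (1/54)/(x + 8) - (1/45)/(x + 5). Integrate each term: (1/270) ln|(x - 10)| + (1/54) ln|(x + 8)| - (1/45) ln|(x + 5)| + C


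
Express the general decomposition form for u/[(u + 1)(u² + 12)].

Linear + irreducible quadratic: α/(u + 1) + (βu + γ)/(u² + 12)


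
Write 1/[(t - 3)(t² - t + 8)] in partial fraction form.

Cover-up at t = 3: A = 1/(3² - 1·3 + 8) = 1/14. Then B = -A = -1/14, C = -A·(-1 + 3) = -1/7
Result: (1/14)/(t - 3) - ((1/14)t + 1/7)/(t² - t + 8)


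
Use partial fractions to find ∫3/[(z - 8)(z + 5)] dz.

Decompose: 3/[(z - 8)(z + 5)] = (3/13)/(z - 8) - (3/13)/(z + 5). Integrate each term: (3/13) ln|(z - 8)| - (3/13) ln|(z + 5)| + C


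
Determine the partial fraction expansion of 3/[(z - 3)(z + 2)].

3/(z - 3)(z + 2) = A/(z - 3) + B/(z + 2). A = 3/(3 + 2) = 3/5, B = 3/(-2 - 3) = -3/5
Result: (3/5)/(z - 3) - (3/5)/(z + 2)


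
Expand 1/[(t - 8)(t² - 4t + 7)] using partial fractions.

Cover-up at t = 8: P = 1/(8² - 4·8 + 7) = 1/39. Then Q = -P = -1/39, R = -P·(-4 + 8) = -4/39
Result: (1/39)/(t - 8) - ((1/39)t + 4/39)/(t² - 4t + 7)


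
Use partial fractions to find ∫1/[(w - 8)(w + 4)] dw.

Decompose: 1/[(w - 8)(w + 4)] = (1/12)/(w - 8) - (1/12)/(w + 4). Integrate each term: (1/12) ln|(w - 8)| - (1/12) ln|(w + 4)| + C


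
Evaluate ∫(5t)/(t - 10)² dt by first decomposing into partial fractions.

Decompose: P = 5, Q = 5·10 + 0 = 50, so (5t)/(t - 10)² = 5/(t - 10) + 50/(t - 10)². Integrate: ∫ P/(t - 10) dt = 5 ln|(t - 10)|; ∫ Q/(t - 10)² dt = -50/(t - 10). Sum: 5 ln|(t - 10)| - 50/(t - 10) + C


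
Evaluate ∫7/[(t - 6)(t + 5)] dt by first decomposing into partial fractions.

Decompose: 7/[(t - 6)(t + 5)] = (7/11)/(t - 6) - (7/11)/(t + 5). Integrate each term: (7/11) ln|(t - 6)| - (7/11) ln|(t + 5)| + C


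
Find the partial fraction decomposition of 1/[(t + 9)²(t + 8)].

Cover-up at t=-8: C = 1/(-8 + 9)² = 1. Cover-up at t=-9: B = 1/(-9 + 8) = -1. Comparing t² coeff: A = -C = -1
Result: -1/(t + 9) - 1/(t + 9)² + 1/(t + 8)


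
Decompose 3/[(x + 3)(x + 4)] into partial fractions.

3/(x + 3)(x + 4) = α/(x + 3) + β/(x + 4). α = 3/(-3 + 4) = 3, β = 3/(-4 + 3) = -3
Result: 3/(x + 3) - 3/(x + 4)


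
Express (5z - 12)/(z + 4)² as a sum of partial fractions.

(5z - 12) = A(z + 4) + B. At z = -4: B = 5·(-4) - 12 = -32. Coeff of z: A = 5
Result: 5/(z + 4) - 32/(z + 4)²


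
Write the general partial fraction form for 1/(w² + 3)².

Repeated quadratic factor: (Aw + B)/(w² + 3) + (Cw + D)/(w² + 3)²


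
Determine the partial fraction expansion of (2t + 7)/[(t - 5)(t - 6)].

At t=5: P = (2·5 + 7)/(5 - 6) = -17. At t=6: Q = (2·6 + 7)/(6 - 5) = 19
Result: -17/(t - 5) + 19/(t - 6)


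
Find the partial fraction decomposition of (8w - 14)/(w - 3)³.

(8w - 14) = A(w - 3)² + B(w - 3) + C. At w = 3: C = 8·3 - 14 = 10. Coefficients: A = 0, B = 8
Result: 8/(w - 3)² + 10/(w - 3)³
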